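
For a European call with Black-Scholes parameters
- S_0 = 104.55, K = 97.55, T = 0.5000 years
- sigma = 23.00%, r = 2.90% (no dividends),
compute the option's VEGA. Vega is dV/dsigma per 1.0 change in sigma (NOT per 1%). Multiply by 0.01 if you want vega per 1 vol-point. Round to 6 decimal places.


Answer: Vega = 24.685015

Derivation:
d1 = 0.5965851231; d2 = 0.4339505634
phi(d1) = 0.3339061085; exp(-qT) = 1.0000000000; exp(-rT) = 0.9856046187
Vega = S * exp(-qT) * phi(d1) * sqrt(T) = 104.5500 * 1.0000000000 * 0.3339061085 * 0.7071067812 = 24.685015


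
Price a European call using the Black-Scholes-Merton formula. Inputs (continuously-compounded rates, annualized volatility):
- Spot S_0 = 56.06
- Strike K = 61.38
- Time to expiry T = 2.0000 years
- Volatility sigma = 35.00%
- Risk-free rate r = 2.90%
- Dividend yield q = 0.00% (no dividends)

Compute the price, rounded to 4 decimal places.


Answer: Price = 10.2330

Derivation:
d1 = (ln(S/K) + (r - q + 0.5*sigma^2) * T) / (sigma * sqrt(T)) = 0.18150117
d2 = d1 - sigma * sqrt(T) = -0.31347358
exp(-rT) = 0.94364995; exp(-qT) = 1.00000000
C = S_0 * exp(-qT) * N(d1) - K * exp(-rT) * N(d2)
N(d1) = 0.57201289; N(d2) = 0.37696045
C = 56.0600 * 1.00000000 * 0.57201289 - 61.3800 * 0.94364995 * 0.37696045 = 10.2330


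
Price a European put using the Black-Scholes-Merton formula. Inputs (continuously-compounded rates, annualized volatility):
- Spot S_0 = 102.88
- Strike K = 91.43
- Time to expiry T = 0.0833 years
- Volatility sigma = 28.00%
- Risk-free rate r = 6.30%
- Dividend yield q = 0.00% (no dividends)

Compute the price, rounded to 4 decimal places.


Answer: Price = 0.2162

Derivation:
d1 = (ln(S/K) + (r - q + 0.5*sigma^2) * T) / (sigma * sqrt(T)) = 1.56538022
d2 = d1 - sigma * sqrt(T) = 1.48456735
exp(-rT) = 0.99476585; exp(-qT) = 1.00000000
P = K * exp(-rT) * N(-d2) - S_0 * exp(-qT) * N(-d1)
N(-d1) = 0.05874689; N(-d2) = 0.06882924
P = 91.4300 * 0.99476585 * 0.06882924 - 102.8800 * 1.00000000 * 0.05874689 = 0.2162


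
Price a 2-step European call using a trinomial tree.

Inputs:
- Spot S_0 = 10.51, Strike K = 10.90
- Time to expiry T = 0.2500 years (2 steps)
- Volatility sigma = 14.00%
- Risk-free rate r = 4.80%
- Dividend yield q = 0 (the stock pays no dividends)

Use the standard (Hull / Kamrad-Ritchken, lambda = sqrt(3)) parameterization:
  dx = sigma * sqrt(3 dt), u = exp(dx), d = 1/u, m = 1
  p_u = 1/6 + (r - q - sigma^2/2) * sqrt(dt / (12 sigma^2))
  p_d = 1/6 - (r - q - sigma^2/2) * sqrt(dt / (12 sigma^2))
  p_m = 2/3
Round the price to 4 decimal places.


Answer: Price = V(0,0) = 0.2001

Derivation:
dt = T/N = 0.125000; dx = sigma*sqrt(3*dt) = 0.085732
u = exp(dx) = 1.089514; d = 1/u = 0.917840
p_u = 0.194515, p_m = 0.666667, p_d = 0.138818
Discount per step: exp(-r*dt) = 0.994018
Stock lattice S(k, j) with j the centered position index:
  k=0: S(0,+0) = 10.5100
  k=1: S(1,-1) = 9.6465; S(1,+0) = 10.5100; S(1,+1) = 11.4508
  k=2: S(2,-2) = 8.8539; S(2,-1) = 9.6465; S(2,+0) = 10.5100; S(2,+1) = 11.4508; S(2,+2) = 12.4758
Terminal payoffs V(N, j) = max(S_T - K, 0):
  V(2,-2) = 0.000000; V(2,-1) = 0.000000; V(2,+0) = 0.000000; V(2,+1) = 0.550797; V(2,+2) = 1.575809
Backward induction: V(k, j) = exp(-r*dt) * [p_u * V(k+1, j+1) + p_m * V(k+1, j) + p_d * V(k+1, j-1)]
  V(1,-1) = exp(-r*dt) * [p_u*0.000000 + p_m*0.000000 + p_d*0.000000] = 0.000000
  V(1,+0) = exp(-r*dt) * [p_u*0.550797 + p_m*0.000000 + p_d*0.000000] = 0.106497
  V(1,+1) = exp(-r*dt) * [p_u*1.575809 + p_m*0.550797 + p_d*0.000000] = 0.669686
  V(0,+0) = exp(-r*dt) * [p_u*0.669686 + p_m*0.106497 + p_d*0.000000] = 0.200058


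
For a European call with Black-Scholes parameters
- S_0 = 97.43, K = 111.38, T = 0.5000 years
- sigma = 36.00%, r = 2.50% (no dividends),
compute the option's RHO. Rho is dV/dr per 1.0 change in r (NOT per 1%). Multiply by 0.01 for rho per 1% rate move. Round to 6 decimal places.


d1 = -0.3492856347; d2 = -0.6038440760
phi(d1) = 0.3753340834; exp(-qT) = 1.0000000000; exp(-rT) = 0.9875778005
N(d2) = 0.2729736563
Rho = K*T*exp(-rT)*N(d2) = 111.3800 * 0.5000 * 0.9875778005 * 0.2729736563 = 15.013062

Answer: Rho = 15.013062


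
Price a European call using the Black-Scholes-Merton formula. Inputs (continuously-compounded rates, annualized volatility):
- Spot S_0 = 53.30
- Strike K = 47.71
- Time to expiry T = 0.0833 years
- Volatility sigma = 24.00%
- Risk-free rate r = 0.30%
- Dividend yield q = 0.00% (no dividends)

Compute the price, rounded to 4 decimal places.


d1 = (ln(S/K) + (r - q + 0.5*sigma^2) * T) / (sigma * sqrt(T)) = 1.63775431
d2 = d1 - sigma * sqrt(T) = 1.56848614
exp(-rT) = 0.99975013; exp(-qT) = 1.00000000
C = S_0 * exp(-qT) * N(d1) - K * exp(-rT) * N(d2)
N(d1) = 0.94926352; N(d2) = 0.94161614
C = 53.3000 * 1.00000000 * 0.94926352 - 47.7100 * 0.99975013 * 0.94161614 = 5.6825

Answer: Price = 5.6825


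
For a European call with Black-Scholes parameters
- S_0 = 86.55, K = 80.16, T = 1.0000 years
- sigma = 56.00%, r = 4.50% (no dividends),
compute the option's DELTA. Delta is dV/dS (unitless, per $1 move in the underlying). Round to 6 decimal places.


d1 = 0.4973172219; d2 = -0.0626827781
phi(d1) = 0.3525366316; exp(-qT) = 1.0000000000; exp(-rT) = 0.9559974818
N(d1) = 0.6905173155
Delta = exp(-qT) * N(d1) = 1.0000000000 * 0.6905173155 = 0.690517

Answer: Delta = 0.690517


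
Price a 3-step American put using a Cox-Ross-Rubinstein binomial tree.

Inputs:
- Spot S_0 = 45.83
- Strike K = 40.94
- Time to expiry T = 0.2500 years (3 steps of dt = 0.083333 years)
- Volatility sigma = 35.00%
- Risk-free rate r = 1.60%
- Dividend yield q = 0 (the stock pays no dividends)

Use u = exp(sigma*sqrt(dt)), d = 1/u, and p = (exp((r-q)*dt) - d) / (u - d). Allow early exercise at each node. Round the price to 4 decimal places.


dt = T/N = 0.083333
u = exp(sigma*sqrt(dt)) = 1.106317; d = 1/u = 0.903900
p = (exp((r-q)*dt) - d) / (u - d) = 0.481354
Discount per step: exp(-r*dt) = 0.998668
Stock lattice S(k, i) with i counting down-moves:
  k=0: S(0,0) = 45.8300
  k=1: S(1,0) = 50.7025; S(1,1) = 41.4257
  k=2: S(2,0) = 56.0930; S(2,1) = 45.8300; S(2,2) = 37.4447
  k=3: S(3,0) = 62.0567; S(3,1) = 50.7025; S(3,2) = 41.4257; S(3,3) = 33.8463
Terminal payoffs V(N, i) = max(K - S_T, 0):
  V(3,0) = 0.000000; V(3,1) = 0.000000; V(3,2) = 0.000000; V(3,3) = 7.093689
Backward induction: V(k, i) = exp(-r*dt) * [p * V(k+1, i) + (1-p) * V(k+1, i+1)]; then take max(V_cont, immediate exercise) for American.
  V(2,0) = exp(-r*dt) * [p*0.000000 + (1-p)*0.000000] = 0.000000; exercise = 0.000000; V(2,0) = max -> 0.000000
  V(2,1) = exp(-r*dt) * [p*0.000000 + (1-p)*0.000000] = 0.000000; exercise = 0.000000; V(2,1) = max -> 0.000000
  V(2,2) = exp(-r*dt) * [p*0.000000 + (1-p)*7.093689] = 3.674212; exercise = 3.495258; V(2,2) = max -> 3.674212
  V(1,0) = exp(-r*dt) * [p*0.000000 + (1-p)*0.000000] = 0.000000; exercise = 0.000000; V(1,0) = max -> 0.000000
  V(1,1) = exp(-r*dt) * [p*0.000000 + (1-p)*3.674212] = 1.903077; exercise = 0.000000; V(1,1) = max -> 1.903077
  V(0,0) = exp(-r*dt) * [p*0.000000 + (1-p)*1.903077] = 0.985708; exercise = 0.000000; V(0,0) = max -> 0.985708

Answer: Price = V(0,0) = 0.9857


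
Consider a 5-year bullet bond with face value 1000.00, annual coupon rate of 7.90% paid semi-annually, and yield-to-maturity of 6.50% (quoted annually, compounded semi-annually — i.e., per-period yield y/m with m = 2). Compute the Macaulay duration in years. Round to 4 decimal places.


Answer: Macaulay duration = 4.2518 years

Derivation:
Coupon per period c = face * coupon_rate / m = 39.500000
Periods per year m = 2; per-period yield y/m = 0.032500
Number of cashflows N = 10
Cashflows (t years, CF_t, discount factor 1/(1+y/m)^(m*t), PV):
  t = 0.5000: CF_t = 39.500000, DF = 0.968523, PV = 38.256659
  t = 1.0000: CF_t = 39.500000, DF = 0.938037, PV = 37.052454
  t = 1.5000: CF_t = 39.500000, DF = 0.908510, PV = 35.886154
  t = 2.0000: CF_t = 39.500000, DF = 0.879913, PV = 34.756565
  t = 2.5000: CF_t = 39.500000, DF = 0.852216, PV = 33.662533
  t = 3.0000: CF_t = 39.500000, DF = 0.825391, PV = 32.602938
  t = 3.5000: CF_t = 39.500000, DF = 0.799410, PV = 31.576695
  t = 4.0000: CF_t = 39.500000, DF = 0.774247, PV = 30.582756
  t = 4.5000: CF_t = 39.500000, DF = 0.749876, PV = 29.620102
  t = 5.0000: CF_t = 1039.500000, DF = 0.726272, PV = 754.959910
Price P = sum_t PV_t = 1058.956766
Macaulay numerator sum_t t * PV_t:
  t * PV_t at t = 0.5000: 19.128329
  t * PV_t at t = 1.0000: 37.052454
  t * PV_t at t = 1.5000: 53.829231
  t * PV_t at t = 2.0000: 69.513131
  t * PV_t at t = 2.5000: 84.156333
  t * PV_t at t = 3.0000: 97.808813
  t * PV_t at t = 3.5000: 110.518433
  t * PV_t at t = 4.0000: 122.331022
  t * PV_t at t = 4.5000: 133.290460
  t * PV_t at t = 5.0000: 3774.799551
Macaulay duration D = (sum_t t * PV_t) / P = 4502.427756 / 1058.956766 = 4.251758


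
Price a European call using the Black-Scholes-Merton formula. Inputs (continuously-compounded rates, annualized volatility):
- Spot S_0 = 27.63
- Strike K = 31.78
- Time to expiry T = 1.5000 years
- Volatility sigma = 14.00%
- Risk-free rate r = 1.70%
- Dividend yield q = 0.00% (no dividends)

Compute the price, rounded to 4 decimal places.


Answer: Price = 0.7556

Derivation:
d1 = (ln(S/K) + (r - q + 0.5*sigma^2) * T) / (sigma * sqrt(T)) = -0.58166646
d2 = d1 - sigma * sqrt(T) = -0.75313074
exp(-rT) = 0.97482238; exp(-qT) = 1.00000000
C = S_0 * exp(-qT) * N(d1) - K * exp(-rT) * N(d2)
N(d1) = 0.28039568; N(d2) = 0.22568568
C = 27.6300 * 1.00000000 * 0.28039568 - 31.7800 * 0.97482238 * 0.22568568 = 0.7556


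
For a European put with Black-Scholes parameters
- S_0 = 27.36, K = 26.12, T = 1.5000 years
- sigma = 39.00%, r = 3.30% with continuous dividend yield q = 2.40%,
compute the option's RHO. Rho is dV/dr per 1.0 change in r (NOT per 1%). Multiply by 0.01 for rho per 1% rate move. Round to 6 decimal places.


Answer: Rho = -20.328084

Derivation:
d1 = 0.3641905293; d2 = -0.1134599706
phi(d1) = 0.3733436746; exp(-qT) = 0.9646402935; exp(-rT) = 0.9517051581
N(-d2) = 0.5451670515
Rho = -K*T*exp(-rT)*N(-d2) = -26.1200 * 1.5000 * 0.9517051581 * 0.5451670515 = -20.328084


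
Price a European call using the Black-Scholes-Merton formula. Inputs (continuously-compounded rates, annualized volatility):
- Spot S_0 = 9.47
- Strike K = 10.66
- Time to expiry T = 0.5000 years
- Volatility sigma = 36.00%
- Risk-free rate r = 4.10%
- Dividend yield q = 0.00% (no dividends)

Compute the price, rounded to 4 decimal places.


d1 = (ln(S/K) + (r - q + 0.5*sigma^2) * T) / (sigma * sqrt(T)) = -0.25718853
d2 = d1 - sigma * sqrt(T) = -0.51174697
exp(-rT) = 0.97970870; exp(-qT) = 1.00000000
C = S_0 * exp(-qT) * N(d1) - K * exp(-rT) * N(d2)
N(d1) = 0.39851662; N(d2) = 0.30441405
C = 9.4700 * 1.00000000 * 0.39851662 - 10.6600 * 0.97970870 * 0.30441405 = 0.5947

Answer: Price = 0.5947


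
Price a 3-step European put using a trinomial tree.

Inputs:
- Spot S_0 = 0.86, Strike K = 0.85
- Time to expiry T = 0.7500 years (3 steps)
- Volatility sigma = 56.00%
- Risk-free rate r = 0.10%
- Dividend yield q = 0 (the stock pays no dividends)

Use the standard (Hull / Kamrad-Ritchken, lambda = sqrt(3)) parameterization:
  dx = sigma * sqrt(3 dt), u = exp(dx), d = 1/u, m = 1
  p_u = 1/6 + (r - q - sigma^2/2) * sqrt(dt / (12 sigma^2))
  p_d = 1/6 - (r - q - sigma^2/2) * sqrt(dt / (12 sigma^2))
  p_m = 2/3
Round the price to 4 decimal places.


dt = T/N = 0.250000; dx = sigma*sqrt(3*dt) = 0.484974
u = exp(dx) = 1.624133; d = 1/u = 0.615713
p_u = 0.126510, p_m = 0.666667, p_d = 0.206823
Discount per step: exp(-r*dt) = 0.999750
Stock lattice S(k, j) with j the centered position index:
  k=0: S(0,+0) = 0.8600
  k=1: S(1,-1) = 0.5295; S(1,+0) = 0.8600; S(1,+1) = 1.3968
  k=2: S(2,-2) = 0.3260; S(2,-1) = 0.5295; S(2,+0) = 0.8600; S(2,+1) = 1.3968; S(2,+2) = 2.2685
  k=3: S(3,-3) = 0.2007; S(3,-2) = 0.3260; S(3,-1) = 0.5295; S(3,+0) = 0.8600; S(3,+1) = 1.3968; S(3,+2) = 2.2685; S(3,+3) = 3.6844
Terminal payoffs V(N, j) = max(K - S_T, 0):
  V(3,-3) = 0.649260; V(3,-2) = 0.523972; V(3,-1) = 0.320487; V(3,+0) = 0.000000; V(3,+1) = 0.000000; V(3,+2) = 0.000000; V(3,+3) = 0.000000
Backward induction: V(k, j) = exp(-r*dt) * [p_u * V(k+1, j+1) + p_m * V(k+1, j) + p_d * V(k+1, j-1)]
  V(2,-2) = exp(-r*dt) * [p_u*0.320487 + p_m*0.523972 + p_d*0.649260] = 0.524010
  V(2,-1) = exp(-r*dt) * [p_u*0.000000 + p_m*0.320487 + p_d*0.523972] = 0.321947
  V(2,+0) = exp(-r*dt) * [p_u*0.000000 + p_m*0.000000 + p_d*0.320487] = 0.066268
  V(2,+1) = exp(-r*dt) * [p_u*0.000000 + p_m*0.000000 + p_d*0.000000] = 0.000000
  V(2,+2) = exp(-r*dt) * [p_u*0.000000 + p_m*0.000000 + p_d*0.000000] = 0.000000
  V(1,-1) = exp(-r*dt) * [p_u*0.066268 + p_m*0.321947 + p_d*0.524010] = 0.331310
  V(1,+0) = exp(-r*dt) * [p_u*0.000000 + p_m*0.066268 + p_d*0.321947] = 0.110737
  V(1,+1) = exp(-r*dt) * [p_u*0.000000 + p_m*0.000000 + p_d*0.066268] = 0.013702
  V(0,+0) = exp(-r*dt) * [p_u*0.013702 + p_m*0.110737 + p_d*0.331310] = 0.144045

Answer: Price = V(0,0) = 0.1440


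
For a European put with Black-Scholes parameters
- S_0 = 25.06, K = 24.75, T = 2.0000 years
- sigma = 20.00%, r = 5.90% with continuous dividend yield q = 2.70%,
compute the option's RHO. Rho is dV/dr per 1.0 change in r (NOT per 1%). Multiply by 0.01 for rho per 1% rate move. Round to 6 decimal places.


d1 = 0.4117039447; d2 = 0.1288612322
phi(d1) = 0.3665249798; exp(-qT) = 0.9474321065; exp(-rT) = 0.8886960526
N(-d2) = 0.4487337265
Rho = -K*T*exp(-rT)*N(-d2) = -24.7500 * 2.0000 * 0.8886960526 * 0.4487337265 = -19.740001

Answer: Rho = -19.740001


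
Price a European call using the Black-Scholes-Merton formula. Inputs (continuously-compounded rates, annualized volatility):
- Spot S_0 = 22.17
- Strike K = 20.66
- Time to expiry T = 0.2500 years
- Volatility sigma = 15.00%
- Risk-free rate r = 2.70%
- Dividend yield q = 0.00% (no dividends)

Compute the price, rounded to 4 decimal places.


Answer: Price = 1.7746

Derivation:
d1 = (ln(S/K) + (r - q + 0.5*sigma^2) * T) / (sigma * sqrt(T)) = 1.06804080
d2 = d1 - sigma * sqrt(T) = 0.99304080
exp(-rT) = 0.99327273; exp(-qT) = 1.00000000
C = S_0 * exp(-qT) * N(d1) - K * exp(-rT) * N(d2)
N(d1) = 0.85724895; N(d2) = 0.83965496
C = 22.1700 * 1.00000000 * 0.85724895 - 20.6600 * 0.99327273 * 0.83965496 = 1.7746


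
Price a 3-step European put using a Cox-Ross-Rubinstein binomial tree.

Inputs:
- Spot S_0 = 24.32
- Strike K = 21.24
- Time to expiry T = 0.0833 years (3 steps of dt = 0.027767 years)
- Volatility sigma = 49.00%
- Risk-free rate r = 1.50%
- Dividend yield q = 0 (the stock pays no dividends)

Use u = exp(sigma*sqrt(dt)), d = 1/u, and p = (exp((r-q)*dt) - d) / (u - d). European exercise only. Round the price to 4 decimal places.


Answer: Price = V(0,0) = 0.3057

Derivation:
dt = T/N = 0.027767
u = exp(sigma*sqrt(dt)) = 1.085076; d = 1/u = 0.921594
p = (exp((r-q)*dt) - d) / (u - d) = 0.482147
Discount per step: exp(-r*dt) = 0.999584
Stock lattice S(k, i) with i counting down-moves:
  k=0: S(0,0) = 24.3200
  k=1: S(1,0) = 26.3891; S(1,1) = 22.4132
  k=2: S(2,0) = 28.6341; S(2,1) = 24.3200; S(2,2) = 20.6558
  k=3: S(3,0) = 31.0702; S(3,1) = 26.3891; S(3,2) = 22.4132; S(3,3) = 19.0363
Terminal payoffs V(N, i) = max(K - S_T, 0):
  V(3,0) = 0.000000; V(3,1) = 0.000000; V(3,2) = 0.000000; V(3,3) = 2.203693
Backward induction: V(k, i) = exp(-r*dt) * [p * V(k+1, i) + (1-p) * V(k+1, i+1)].
  V(2,0) = exp(-r*dt) * [p*0.000000 + (1-p)*0.000000] = 0.000000
  V(2,1) = exp(-r*dt) * [p*0.000000 + (1-p)*0.000000] = 0.000000
  V(2,2) = exp(-r*dt) * [p*0.000000 + (1-p)*2.203693] = 1.140714
  V(1,0) = exp(-r*dt) * [p*0.000000 + (1-p)*0.000000] = 0.000000
  V(1,1) = exp(-r*dt) * [p*0.000000 + (1-p)*1.140714] = 0.590476
  V(0,0) = exp(-r*dt) * [p*0.000000 + (1-p)*0.590476] = 0.305653


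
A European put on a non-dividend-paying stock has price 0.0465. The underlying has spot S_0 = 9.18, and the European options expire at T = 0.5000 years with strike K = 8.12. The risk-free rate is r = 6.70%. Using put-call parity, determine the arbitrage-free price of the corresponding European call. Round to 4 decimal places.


Answer: Call price = 1.3740

Derivation:
Put-call parity: C - P = S_0 * exp(-qT) - K * exp(-rT).
S_0 * exp(-qT) = 9.1800 * 1.00000000 = 9.18000000
K * exp(-rT) = 8.1200 * 0.96705491 = 7.85248588
C = P + S*exp(-qT) - K*exp(-rT)
C = 0.0465 + 9.18000000 - 7.85248588 = 1.3740


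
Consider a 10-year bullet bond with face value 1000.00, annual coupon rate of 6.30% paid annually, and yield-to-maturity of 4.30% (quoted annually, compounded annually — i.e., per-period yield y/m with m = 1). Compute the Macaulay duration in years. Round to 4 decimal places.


Coupon per period c = face * coupon_rate / m = 63.000000
Periods per year m = 1; per-period yield y/m = 0.043000
Number of cashflows N = 10
Cashflows (t years, CF_t, discount factor 1/(1+y/m)^(m*t), PV):
  t = 1.0000: CF_t = 63.000000, DF = 0.958773, PV = 60.402685
  t = 2.0000: CF_t = 63.000000, DF = 0.919245, PV = 57.912449
  t = 3.0000: CF_t = 63.000000, DF = 0.881347, PV = 55.524879
  t = 4.0000: CF_t = 63.000000, DF = 0.845012, PV = 53.235743
  t = 5.0000: CF_t = 63.000000, DF = 0.810174, PV = 51.040980
  t = 6.0000: CF_t = 63.000000, DF = 0.776773, PV = 48.936702
  t = 7.0000: CF_t = 63.000000, DF = 0.744749, PV = 46.919178
  t = 8.0000: CF_t = 63.000000, DF = 0.714045, PV = 44.984830
  t = 9.0000: CF_t = 63.000000, DF = 0.684607, PV = 43.130230
  t = 10.0000: CF_t = 1063.000000, DF = 0.656382, PV = 697.734472
Price P = sum_t PV_t = 1159.822148
Macaulay numerator sum_t t * PV_t:
  t * PV_t at t = 1.0000: 60.402685
  t * PV_t at t = 2.0000: 115.824898
  t * PV_t at t = 3.0000: 166.574638
  t * PV_t at t = 4.0000: 212.942970
  t * PV_t at t = 5.0000: 255.204902
  t * PV_t at t = 6.0000: 293.620213
  t * PV_t at t = 7.0000: 328.434243
  t * PV_t at t = 8.0000: 359.878639
  t * PV_t at t = 9.0000: 388.172070
  t * PV_t at t = 10.0000: 6977.344723
Macaulay duration D = (sum_t t * PV_t) / P = 9158.399980 / 1159.822148 = 7.896383

Answer: Macaulay duration = 7.8964 years


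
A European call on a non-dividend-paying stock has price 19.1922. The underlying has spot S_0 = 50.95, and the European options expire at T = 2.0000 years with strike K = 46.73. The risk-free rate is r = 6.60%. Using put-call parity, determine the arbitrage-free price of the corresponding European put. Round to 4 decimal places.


Put-call parity: C - P = S_0 * exp(-qT) - K * exp(-rT).
S_0 * exp(-qT) = 50.9500 * 1.00000000 = 50.95000000
K * exp(-rT) = 46.7300 * 0.87634100 = 40.95141470
P = C - S*exp(-qT) + K*exp(-rT)
P = 19.1922 - 50.95000000 + 40.95141470 = 9.1936

Answer: Put price = 9.1936


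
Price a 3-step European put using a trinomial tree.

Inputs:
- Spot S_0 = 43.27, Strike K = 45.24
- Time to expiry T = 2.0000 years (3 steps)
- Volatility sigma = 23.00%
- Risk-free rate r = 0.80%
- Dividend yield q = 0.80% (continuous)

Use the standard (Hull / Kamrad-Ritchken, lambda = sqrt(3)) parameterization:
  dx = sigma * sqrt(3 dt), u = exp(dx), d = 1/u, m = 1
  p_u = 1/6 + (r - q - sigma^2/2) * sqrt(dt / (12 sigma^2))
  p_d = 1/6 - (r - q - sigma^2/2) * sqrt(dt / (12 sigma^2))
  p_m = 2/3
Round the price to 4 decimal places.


dt = T/N = 0.666667; dx = sigma*sqrt(3*dt) = 0.325269
u = exp(dx) = 1.384403; d = 1/u = 0.722333
p_u = 0.139561, p_m = 0.666667, p_d = 0.193772
Discount per step: exp(-r*dt) = 0.994681
Stock lattice S(k, j) with j the centered position index:
  k=0: S(0,+0) = 43.2700
  k=1: S(1,-1) = 31.2553; S(1,+0) = 43.2700; S(1,+1) = 59.9031
  k=2: S(2,-2) = 22.5768; S(2,-1) = 31.2553; S(2,+0) = 43.2700; S(2,+1) = 59.9031; S(2,+2) = 82.9301
  k=3: S(3,-3) = 16.3079; S(3,-2) = 22.5768; S(3,-1) = 31.2553; S(3,+0) = 43.2700; S(3,+1) = 59.9031; S(3,+2) = 82.9301; S(3,+3) = 114.8087
Terminal payoffs V(N, j) = max(K - S_T, 0):
  V(3,-3) = 28.932059; V(3,-2) = 22.663234; V(3,-1) = 13.984654; V(3,+0) = 1.970000; V(3,+1) = 0.000000; V(3,+2) = 0.000000; V(3,+3) = 0.000000
Backward induction: V(k, j) = exp(-r*dt) * [p_u * V(k+1, j+1) + p_m * V(k+1, j) + p_d * V(k+1, j-1)]
  V(2,-2) = exp(-r*dt) * [p_u*13.984654 + p_m*22.663234 + p_d*28.932059] = 22.546201
  V(2,-1) = exp(-r*dt) * [p_u*1.970000 + p_m*13.984654 + p_d*22.663234] = 13.915135
  V(2,+0) = exp(-r*dt) * [p_u*0.000000 + p_m*1.970000 + p_d*13.984654] = 4.001774
  V(2,+1) = exp(-r*dt) * [p_u*0.000000 + p_m*0.000000 + p_d*1.970000] = 0.379701
  V(2,+2) = exp(-r*dt) * [p_u*0.000000 + p_m*0.000000 + p_d*0.000000] = 0.000000
  V(1,-1) = exp(-r*dt) * [p_u*4.001774 + p_m*13.915135 + p_d*22.546201] = 14.128527
  V(1,+0) = exp(-r*dt) * [p_u*0.379701 + p_m*4.001774 + p_d*13.915135] = 5.388395
  V(1,+1) = exp(-r*dt) * [p_u*0.000000 + p_m*0.379701 + p_d*4.001774] = 1.023096
  V(0,+0) = exp(-r*dt) * [p_u*1.023096 + p_m*5.388395 + p_d*14.128527] = 6.438337

Answer: Price = V(0,0) = 6.4383


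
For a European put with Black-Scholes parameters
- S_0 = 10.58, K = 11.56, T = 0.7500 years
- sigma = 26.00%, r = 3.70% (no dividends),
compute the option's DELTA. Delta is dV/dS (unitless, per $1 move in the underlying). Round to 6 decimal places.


Answer: Delta = -0.562613

Derivation:
d1 = -0.1575963577; d2 = -0.3827629627
phi(d1) = 0.3940187275; exp(-qT) = 1.0000000000; exp(-rT) = 0.9726314943
N(-d1) = 0.5626125631
Delta = -exp(-qT) * N(-d1) = -1.0000000000 * 0.5626125631 = -0.562613


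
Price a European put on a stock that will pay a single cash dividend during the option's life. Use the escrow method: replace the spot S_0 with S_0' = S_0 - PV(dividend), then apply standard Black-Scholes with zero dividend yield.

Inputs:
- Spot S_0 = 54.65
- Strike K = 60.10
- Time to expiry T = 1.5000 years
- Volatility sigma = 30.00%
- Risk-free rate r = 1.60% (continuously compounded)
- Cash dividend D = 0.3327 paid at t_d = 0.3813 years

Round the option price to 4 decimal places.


PV(D) = D * exp(-r * t_d) = 0.3327 * 0.99391777 = 0.33067644
S_0' = S_0 - PV(D) = 54.6500 - 0.33067644 = 54.31932356
d1 = (ln(S_0'/K) + (r + sigma^2/2)*T) / (sigma*sqrt(T)) = -0.02620903
d2 = d1 - sigma*sqrt(T) = -0.39363249
exp(-rT) = 0.97628571
N(-d1) = 0.51045469; N(-d2) = 0.65307380
P = K * exp(-rT) * N(-d2) - S_0' * N(-d1) = 60.1000 * 0.97628571 * 0.65307380 - 54.31932356 * 0.51045469 = 10.5914

Answer: Price = 10.5914


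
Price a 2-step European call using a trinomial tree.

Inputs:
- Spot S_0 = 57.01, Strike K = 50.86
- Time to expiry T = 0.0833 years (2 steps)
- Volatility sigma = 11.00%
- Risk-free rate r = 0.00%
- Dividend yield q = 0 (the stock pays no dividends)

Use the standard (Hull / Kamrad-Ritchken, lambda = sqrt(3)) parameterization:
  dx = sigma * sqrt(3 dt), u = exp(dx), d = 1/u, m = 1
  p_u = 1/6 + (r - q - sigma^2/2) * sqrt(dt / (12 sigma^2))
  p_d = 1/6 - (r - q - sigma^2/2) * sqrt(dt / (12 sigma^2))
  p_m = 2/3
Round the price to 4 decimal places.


Answer: Price = V(0,0) = 6.1500

Derivation:
dt = T/N = 0.041650; dx = sigma*sqrt(3*dt) = 0.038883
u = exp(dx) = 1.039649; d = 1/u = 0.961863
p_u = 0.163426, p_m = 0.666667, p_d = 0.169907
Discount per step: exp(-r*dt) = 1.000000
Stock lattice S(k, j) with j the centered position index:
  k=0: S(0,+0) = 57.0100
  k=1: S(1,-1) = 54.8358; S(1,+0) = 57.0100; S(1,+1) = 59.2704
  k=2: S(2,-2) = 52.7446; S(2,-1) = 54.8358; S(2,+0) = 57.0100; S(2,+1) = 59.2704; S(2,+2) = 61.6204
Terminal payoffs V(N, j) = max(S_T - K, 0):
  V(2,-2) = 1.884553; V(2,-1) = 3.975818; V(2,+0) = 6.150000; V(2,+1) = 8.410386; V(2,+2) = 10.760394
Backward induction: V(k, j) = exp(-r*dt) * [p_u * V(k+1, j+1) + p_m * V(k+1, j) + p_d * V(k+1, j-1)]
  V(1,-1) = exp(-r*dt) * [p_u*6.150000 + p_m*3.975818 + p_d*1.884553] = 3.975816
  V(1,+0) = exp(-r*dt) * [p_u*8.410386 + p_m*6.150000 + p_d*3.975818] = 6.149998
  V(1,+1) = exp(-r*dt) * [p_u*10.760394 + p_m*8.410386 + p_d*6.150000] = 8.410384
  V(0,+0) = exp(-r*dt) * [p_u*8.410384 + p_m*6.149998 + p_d*3.975816] = 6.149996


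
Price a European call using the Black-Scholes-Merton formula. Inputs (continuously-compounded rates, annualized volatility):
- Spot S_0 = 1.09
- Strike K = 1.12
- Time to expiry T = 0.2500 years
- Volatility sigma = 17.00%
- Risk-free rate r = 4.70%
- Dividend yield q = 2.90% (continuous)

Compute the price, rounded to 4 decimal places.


Answer: Price = 0.0260

Derivation:
d1 = (ln(S/K) + (r - q + 0.5*sigma^2) * T) / (sigma * sqrt(T)) = -0.22398222
d2 = d1 - sigma * sqrt(T) = -0.30898222
exp(-rT) = 0.98831876; exp(-qT) = 0.99277622
C = S_0 * exp(-qT) * N(d1) - K * exp(-rT) * N(d2)
N(d1) = 0.41138557; N(d2) = 0.37866752
C = 1.0900 * 0.99277622 * 0.41138557 - 1.1200 * 0.98831876 * 0.37866752 = 0.0260


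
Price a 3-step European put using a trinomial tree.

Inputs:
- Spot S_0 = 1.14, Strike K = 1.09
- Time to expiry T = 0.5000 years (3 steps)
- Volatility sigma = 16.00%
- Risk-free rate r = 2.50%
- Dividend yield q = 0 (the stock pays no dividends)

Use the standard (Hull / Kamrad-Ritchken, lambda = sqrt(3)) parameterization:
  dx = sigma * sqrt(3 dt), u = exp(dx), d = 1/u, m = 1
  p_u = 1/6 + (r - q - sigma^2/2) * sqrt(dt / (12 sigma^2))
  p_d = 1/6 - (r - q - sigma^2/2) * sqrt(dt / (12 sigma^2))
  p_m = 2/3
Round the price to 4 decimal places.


Answer: Price = V(0,0) = 0.0258

Derivation:
dt = T/N = 0.166667; dx = sigma*sqrt(3*dt) = 0.113137
u = exp(dx) = 1.119785; d = 1/u = 0.893028
p_u = 0.175653, p_m = 0.666667, p_d = 0.157681
Discount per step: exp(-r*dt) = 0.995842
Stock lattice S(k, j) with j the centered position index:
  k=0: S(0,+0) = 1.1400
  k=1: S(1,-1) = 1.0181; S(1,+0) = 1.1400; S(1,+1) = 1.2766
  k=2: S(2,-2) = 0.9091; S(2,-1) = 1.0181; S(2,+0) = 1.1400; S(2,+1) = 1.2766; S(2,+2) = 1.4295
  k=3: S(3,-3) = 0.8119; S(3,-2) = 0.9091; S(3,-1) = 1.0181; S(3,+0) = 1.1400; S(3,+1) = 1.2766; S(3,+2) = 1.4295; S(3,+3) = 1.6007
Terminal payoffs V(N, j) = max(K - S_T, 0):
  V(3,-3) = 0.278104; V(3,-2) = 0.180851; V(3,-1) = 0.071948; V(3,+0) = 0.000000; V(3,+1) = 0.000000; V(3,+2) = 0.000000; V(3,+3) = 0.000000
Backward induction: V(k, j) = exp(-r*dt) * [p_u * V(k+1, j+1) + p_m * V(k+1, j) + p_d * V(k+1, j-1)]
  V(2,-2) = exp(-r*dt) * [p_u*0.071948 + p_m*0.180851 + p_d*0.278104] = 0.176320
  V(2,-1) = exp(-r*dt) * [p_u*0.000000 + p_m*0.071948 + p_d*0.180851] = 0.076164
  V(2,+0) = exp(-r*dt) * [p_u*0.000000 + p_m*0.000000 + p_d*0.071948] = 0.011298
  V(2,+1) = exp(-r*dt) * [p_u*0.000000 + p_m*0.000000 + p_d*0.000000] = 0.000000
  V(2,+2) = exp(-r*dt) * [p_u*0.000000 + p_m*0.000000 + p_d*0.000000] = 0.000000
  V(1,-1) = exp(-r*dt) * [p_u*0.011298 + p_m*0.076164 + p_d*0.176320] = 0.080228
  V(1,+0) = exp(-r*dt) * [p_u*0.000000 + p_m*0.011298 + p_d*0.076164] = 0.019460
  V(1,+1) = exp(-r*dt) * [p_u*0.000000 + p_m*0.000000 + p_d*0.011298] = 0.001774
  V(0,+0) = exp(-r*dt) * [p_u*0.001774 + p_m*0.019460 + p_d*0.080228] = 0.025827


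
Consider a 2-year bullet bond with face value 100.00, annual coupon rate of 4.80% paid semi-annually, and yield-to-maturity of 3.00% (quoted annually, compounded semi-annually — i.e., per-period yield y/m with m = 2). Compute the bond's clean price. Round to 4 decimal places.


Coupon per period c = face * coupon_rate / m = 2.400000
Periods per year m = 2; per-period yield y/m = 0.015000
Number of cashflows N = 4
Cashflows (t years, CF_t, discount factor 1/(1+y/m)^(m*t), PV):
  t = 0.5000: CF_t = 2.400000, DF = 0.985222, PV = 2.364532
  t = 1.0000: CF_t = 2.400000, DF = 0.970662, PV = 2.329588
  t = 1.5000: CF_t = 2.400000, DF = 0.956317, PV = 2.295161
  t = 2.0000: CF_t = 102.400000, DF = 0.942184, PV = 96.479665
Price P = sum_t PV_t = 103.468946

Answer: Price = 103.4689


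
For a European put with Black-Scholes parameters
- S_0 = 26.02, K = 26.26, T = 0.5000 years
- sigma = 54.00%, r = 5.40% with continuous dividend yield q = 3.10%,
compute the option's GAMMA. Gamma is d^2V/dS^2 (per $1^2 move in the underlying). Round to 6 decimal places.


Answer: Gamma = 0.038776

Derivation:
d1 = 0.1969910560; d2 = -0.1848466059
phi(d1) = 0.3912763187; exp(-qT) = 0.9846195068; exp(-rT) = 0.9733612415
Gamma = exp(-qT) * phi(d1) / (S * sigma * sqrt(T)) = 0.9846195068 * 0.3912763187 / (26.0200 * 0.5400 * 0.7071067812) = 0.038776


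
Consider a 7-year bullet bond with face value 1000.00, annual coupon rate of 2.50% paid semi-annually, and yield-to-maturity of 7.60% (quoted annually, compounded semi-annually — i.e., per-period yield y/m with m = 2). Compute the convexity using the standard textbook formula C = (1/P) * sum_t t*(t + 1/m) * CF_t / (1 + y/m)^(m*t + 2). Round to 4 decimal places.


Answer: Convexity = 42.7693

Derivation:
Coupon per period c = face * coupon_rate / m = 12.500000
Periods per year m = 2; per-period yield y/m = 0.038000
Number of cashflows N = 14
Cashflows (t years, CF_t, discount factor 1/(1+y/m)^(m*t), PV):
  t = 0.5000: CF_t = 12.500000, DF = 0.963391, PV = 12.042389
  t = 1.0000: CF_t = 12.500000, DF = 0.928122, PV = 11.601531
  t = 1.5000: CF_t = 12.500000, DF = 0.894145, PV = 11.176812
  t = 2.0000: CF_t = 12.500000, DF = 0.861411, PV = 10.767642
  t = 2.5000: CF_t = 12.500000, DF = 0.829876, PV = 10.373451
  t = 3.0000: CF_t = 12.500000, DF = 0.799495, PV = 9.993690
  t = 3.5000: CF_t = 12.500000, DF = 0.770227, PV = 9.627833
  t = 4.0000: CF_t = 12.500000, DF = 0.742030, PV = 9.275369
  t = 4.5000: CF_t = 12.500000, DF = 0.714865, PV = 8.935808
  t = 5.0000: CF_t = 12.500000, DF = 0.688694, PV = 8.608678
  t = 5.5000: CF_t = 12.500000, DF = 0.663482, PV = 8.293524
  t = 6.0000: CF_t = 12.500000, DF = 0.639193, PV = 7.989908
  t = 6.5000: CF_t = 12.500000, DF = 0.615793, PV = 7.697406
  t = 7.0000: CF_t = 1012.500000, DF = 0.593249, PV = 600.664662
Price P = sum_t PV_t = 727.048704
Convexity numerator sum_t t*(t + 1/m) * CF_t / (1+y/m)^(m*t + 2):
  t = 0.5000: term = 5.588406
  t = 1.0000: term = 16.151463
  t = 1.5000: term = 31.120352
  t = 2.0000: term = 49.968452
  t = 2.5000: term = 72.208746
  t = 3.0000: term = 97.391372
  t = 3.5000: term = 125.101313
  t = 4.0000: term = 154.956209
  t = 4.5000: term = 186.604298
  t = 5.0000: term = 219.722466
  t = 5.5000: term = 254.014412
  t = 6.0000: term = 289.208911
  t = 6.5000: term = 325.058186
  t = 7.0000: term = 29268.244818
Convexity = (1/P) * sum = 31095.339404 / 727.048704 = 42.769266


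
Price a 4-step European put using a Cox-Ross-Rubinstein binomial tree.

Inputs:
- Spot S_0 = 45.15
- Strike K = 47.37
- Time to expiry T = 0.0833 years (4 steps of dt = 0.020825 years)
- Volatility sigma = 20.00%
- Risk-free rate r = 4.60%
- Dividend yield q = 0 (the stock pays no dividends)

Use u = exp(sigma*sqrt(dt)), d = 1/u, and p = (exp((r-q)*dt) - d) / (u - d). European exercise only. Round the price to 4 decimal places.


Answer: Price = V(0,0) = 2.3801

Derivation:
dt = T/N = 0.020825
u = exp(sigma*sqrt(dt)) = 1.029282; d = 1/u = 0.971551
p = (exp((r-q)*dt) - d) / (u - d) = 0.509386
Discount per step: exp(-r*dt) = 0.999043
Stock lattice S(k, i) with i counting down-moves:
  k=0: S(0,0) = 45.1500
  k=1: S(1,0) = 46.4721; S(1,1) = 43.8655
  k=2: S(2,0) = 47.8329; S(2,1) = 45.1500; S(2,2) = 42.6176
  k=3: S(3,0) = 49.2336; S(3,1) = 46.4721; S(3,2) = 43.8655; S(3,3) = 41.4051
  k=4: S(4,0) = 50.6752; S(4,1) = 47.8329; S(4,2) = 45.1500; S(4,3) = 42.6176; S(4,4) = 40.2272
Terminal payoffs V(N, i) = max(K - S_T, 0):
  V(4,0) = 0.000000; V(4,1) = 0.000000; V(4,2) = 2.220000; V(4,3) = 4.752422; V(4,4) = 7.142802
Backward induction: V(k, i) = exp(-r*dt) * [p * V(k+1, i) + (1-p) * V(k+1, i+1)].
  V(3,0) = exp(-r*dt) * [p*0.000000 + (1-p)*0.000000] = 0.000000
  V(3,1) = exp(-r*dt) * [p*0.000000 + (1-p)*2.220000] = 1.088120
  V(3,2) = exp(-r*dt) * [p*2.220000 + (1-p)*4.752422] = 3.459126
  V(3,3) = exp(-r*dt) * [p*4.752422 + (1-p)*7.142802] = 5.919502
  V(2,0) = exp(-r*dt) * [p*0.000000 + (1-p)*1.088120] = 0.533335
  V(2,1) = exp(-r*dt) * [p*1.088120 + (1-p)*3.459126] = 2.249212
  V(2,2) = exp(-r*dt) * [p*3.459126 + (1-p)*5.919502] = 4.661753
  V(1,0) = exp(-r*dt) * [p*0.533335 + (1-p)*2.249212] = 1.373852
  V(1,1) = exp(-r*dt) * [p*2.249212 + (1-p)*4.661753] = 3.429551
  V(0,0) = exp(-r*dt) * [p*1.373852 + (1-p)*3.429551] = 2.380125


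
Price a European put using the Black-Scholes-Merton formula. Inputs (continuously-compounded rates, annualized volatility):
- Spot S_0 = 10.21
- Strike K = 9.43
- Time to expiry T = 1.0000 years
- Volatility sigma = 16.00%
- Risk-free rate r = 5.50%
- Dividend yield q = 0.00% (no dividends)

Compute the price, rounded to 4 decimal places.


d1 = (ln(S/K) + (r - q + 0.5*sigma^2) * T) / (sigma * sqrt(T)) = 0.92044710
d2 = d1 - sigma * sqrt(T) = 0.76044710
exp(-rT) = 0.94648515; exp(-qT) = 1.00000000
P = K * exp(-rT) * N(-d2) - S_0 * exp(-qT) * N(-d1)
N(-d1) = 0.17866958; N(-d2) = 0.22349369
P = 9.4300 * 0.94648515 * 0.22349369 - 10.2100 * 1.00000000 * 0.17866958 = 0.1705

Answer: Price = 0.1705


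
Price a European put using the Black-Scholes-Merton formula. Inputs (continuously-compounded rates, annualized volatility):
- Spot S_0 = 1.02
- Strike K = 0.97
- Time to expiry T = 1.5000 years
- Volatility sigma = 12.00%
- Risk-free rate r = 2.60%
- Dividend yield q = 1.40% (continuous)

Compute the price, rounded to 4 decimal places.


Answer: Price = 0.0296

Derivation:
d1 = (ln(S/K) + (r - q + 0.5*sigma^2) * T) / (sigma * sqrt(T)) = 0.53794765
d2 = d1 - sigma * sqrt(T) = 0.39097826
exp(-rT) = 0.96175071; exp(-qT) = 0.97921896
P = K * exp(-rT) * N(-d2) - S_0 * exp(-qT) * N(-d1)
N(-d1) = 0.29530660; N(-d2) = 0.34790665
P = 0.9700 * 0.96175071 * 0.34790665 - 1.0200 * 0.97921896 * 0.29530660 = 0.0296


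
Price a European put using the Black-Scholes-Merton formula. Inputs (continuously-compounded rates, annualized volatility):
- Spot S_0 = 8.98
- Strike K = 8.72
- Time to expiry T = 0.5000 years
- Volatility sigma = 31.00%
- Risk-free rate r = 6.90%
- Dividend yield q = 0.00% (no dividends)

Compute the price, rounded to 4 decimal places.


d1 = (ln(S/K) + (r - q + 0.5*sigma^2) * T) / (sigma * sqrt(T)) = 0.40102372
d2 = d1 - sigma * sqrt(T) = 0.18182062
exp(-rT) = 0.96608834; exp(-qT) = 1.00000000
P = K * exp(-rT) * N(-d2) - S_0 * exp(-qT) * N(-d1)
N(-d1) = 0.34420133; N(-d2) = 0.42786175
P = 8.7200 * 0.96608834 * 0.42786175 - 8.9800 * 1.00000000 * 0.34420133 = 0.5135

Answer: Price = 0.5135


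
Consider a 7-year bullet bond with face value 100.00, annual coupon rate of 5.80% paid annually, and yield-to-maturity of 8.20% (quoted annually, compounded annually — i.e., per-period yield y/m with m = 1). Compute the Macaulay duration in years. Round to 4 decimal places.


Coupon per period c = face * coupon_rate / m = 5.800000
Periods per year m = 1; per-period yield y/m = 0.082000
Number of cashflows N = 7
Cashflows (t years, CF_t, discount factor 1/(1+y/m)^(m*t), PV):
  t = 1.0000: CF_t = 5.800000, DF = 0.924214, PV = 5.360444
  t = 2.0000: CF_t = 5.800000, DF = 0.854172, PV = 4.954199
  t = 3.0000: CF_t = 5.800000, DF = 0.789438, PV = 4.578742
  t = 4.0000: CF_t = 5.800000, DF = 0.729610, PV = 4.231740
  t = 5.0000: CF_t = 5.800000, DF = 0.674316, PV = 3.911035
  t = 6.0000: CF_t = 5.800000, DF = 0.623213, PV = 3.614635
  t = 7.0000: CF_t = 105.800000, DF = 0.575982, PV = 60.938933
Price P = sum_t PV_t = 87.589727
Macaulay numerator sum_t t * PV_t:
  t * PV_t at t = 1.0000: 5.360444
  t * PV_t at t = 2.0000: 9.908399
  t * PV_t at t = 3.0000: 13.736227
  t * PV_t at t = 4.0000: 16.926959
  t * PV_t at t = 5.0000: 19.555174
  t * PV_t at t = 6.0000: 21.687809
  t * PV_t at t = 7.0000: 426.572528
Macaulay duration D = (sum_t t * PV_t) / P = 513.747539 / 87.589727 = 5.865386

Answer: Macaulay duration = 5.8654 years


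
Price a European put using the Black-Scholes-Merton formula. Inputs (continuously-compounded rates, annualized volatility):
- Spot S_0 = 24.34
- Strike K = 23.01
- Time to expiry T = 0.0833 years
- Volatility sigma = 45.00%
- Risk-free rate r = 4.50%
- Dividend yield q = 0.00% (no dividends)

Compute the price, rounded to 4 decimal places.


Answer: Price = 0.6434

Derivation:
d1 = (ln(S/K) + (r - q + 0.5*sigma^2) * T) / (sigma * sqrt(T)) = 0.52645482
d2 = d1 - sigma * sqrt(T) = 0.39657700
exp(-rT) = 0.99625852; exp(-qT) = 1.00000000
P = K * exp(-rT) * N(-d2) - S_0 * exp(-qT) * N(-d1)
N(-d1) = 0.29928612; N(-d2) = 0.34583971
P = 23.0100 * 0.99625852 * 0.34583971 - 24.3400 * 1.00000000 * 0.29928612 = 0.6434


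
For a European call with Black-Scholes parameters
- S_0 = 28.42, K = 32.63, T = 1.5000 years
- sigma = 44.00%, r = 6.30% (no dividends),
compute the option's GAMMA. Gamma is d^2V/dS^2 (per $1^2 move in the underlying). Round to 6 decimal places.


Answer: Gamma = 0.025590

Derivation:
d1 = 0.1884641343; d2 = -0.3504236091
phi(d1) = 0.3919198603; exp(-qT) = 1.0000000000; exp(-rT) = 0.9098277346
Gamma = exp(-qT) * phi(d1) / (S * sigma * sqrt(T)) = 1.0000000000 * 0.3919198603 / (28.4200 * 0.4400 * 1.2247448714) = 0.025590


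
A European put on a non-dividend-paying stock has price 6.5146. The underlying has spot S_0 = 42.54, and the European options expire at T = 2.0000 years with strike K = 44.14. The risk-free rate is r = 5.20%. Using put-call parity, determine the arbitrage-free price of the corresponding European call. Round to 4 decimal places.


Answer: Call price = 9.2745

Derivation:
Put-call parity: C - P = S_0 * exp(-qT) - K * exp(-rT).
S_0 * exp(-qT) = 42.5400 * 1.00000000 = 42.54000000
K * exp(-rT) = 44.1400 * 0.90122530 = 39.78008463
C = P + S*exp(-qT) - K*exp(-rT)
C = 6.5146 + 42.54000000 - 39.78008463 = 9.2745


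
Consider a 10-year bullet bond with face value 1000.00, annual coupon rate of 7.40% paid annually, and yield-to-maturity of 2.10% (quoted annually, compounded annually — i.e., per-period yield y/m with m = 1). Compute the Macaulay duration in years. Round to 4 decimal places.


Coupon per period c = face * coupon_rate / m = 74.000000
Periods per year m = 1; per-period yield y/m = 0.021000
Number of cashflows N = 10
Cashflows (t years, CF_t, discount factor 1/(1+y/m)^(m*t), PV):
  t = 1.0000: CF_t = 74.000000, DF = 0.979432, PV = 72.477963
  t = 2.0000: CF_t = 74.000000, DF = 0.959287, PV = 70.987231
  t = 3.0000: CF_t = 74.000000, DF = 0.939556, PV = 69.527161
  t = 4.0000: CF_t = 74.000000, DF = 0.920231, PV = 68.097121
  t = 5.0000: CF_t = 74.000000, DF = 0.901304, PV = 66.696495
  t = 6.0000: CF_t = 74.000000, DF = 0.882766, PV = 65.324676
  t = 7.0000: CF_t = 74.000000, DF = 0.864609, PV = 63.981074
  t = 8.0000: CF_t = 74.000000, DF = 0.846826, PV = 62.665107
  t = 9.0000: CF_t = 74.000000, DF = 0.829408, PV = 61.376206
  t = 10.0000: CF_t = 1074.000000, DF = 0.812349, PV = 872.462683
Price P = sum_t PV_t = 1473.595716
Macaulay numerator sum_t t * PV_t:
  t * PV_t at t = 1.0000: 72.477963
  t * PV_t at t = 2.0000: 141.974462
  t * PV_t at t = 3.0000: 208.581482
  t * PV_t at t = 4.0000: 272.388484
  t * PV_t at t = 5.0000: 333.482473
  t * PV_t at t = 6.0000: 391.948059
  t * PV_t at t = 7.0000: 447.867517
  t * PV_t at t = 8.0000: 501.320853
  t * PV_t at t = 9.0000: 552.385857
  t * PV_t at t = 10.0000: 8724.626832
Macaulay duration D = (sum_t t * PV_t) / P = 11647.053982 / 1473.595716 = 7.903833

Answer: Macaulay duration = 7.9038 years


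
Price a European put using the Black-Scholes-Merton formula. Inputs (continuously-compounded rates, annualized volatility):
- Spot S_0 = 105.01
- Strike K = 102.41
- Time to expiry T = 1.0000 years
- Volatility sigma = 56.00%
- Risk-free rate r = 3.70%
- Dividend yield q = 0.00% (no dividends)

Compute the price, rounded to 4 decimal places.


Answer: Price = 19.4345

Derivation:
d1 = (ln(S/K) + (r - q + 0.5*sigma^2) * T) / (sigma * sqrt(T)) = 0.39084146
d2 = d1 - sigma * sqrt(T) = -0.16915854
exp(-rT) = 0.96367614; exp(-qT) = 1.00000000
P = K * exp(-rT) * N(-d2) - S_0 * exp(-qT) * N(-d1)
N(-d1) = 0.34795721; N(-d2) = 0.56716403
P = 102.4100 * 0.96367614 * 0.56716403 - 105.0100 * 1.00000000 * 0.34795721 = 19.4345


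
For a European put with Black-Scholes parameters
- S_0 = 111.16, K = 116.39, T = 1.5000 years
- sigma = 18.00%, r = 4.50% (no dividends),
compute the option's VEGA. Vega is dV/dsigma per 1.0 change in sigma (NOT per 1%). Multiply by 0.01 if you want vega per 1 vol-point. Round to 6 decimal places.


d1 = 0.2078618122; d2 = -0.0125922647
phi(d1) = 0.3904162506; exp(-qT) = 1.0000000000; exp(-rT) = 0.9347277206
Vega = S * exp(-qT) * phi(d1) * sqrt(T) = 111.1600 * 1.0000000000 * 0.3904162506 * 1.2247448714 = 53.152299

Answer: Vega = 53.152299


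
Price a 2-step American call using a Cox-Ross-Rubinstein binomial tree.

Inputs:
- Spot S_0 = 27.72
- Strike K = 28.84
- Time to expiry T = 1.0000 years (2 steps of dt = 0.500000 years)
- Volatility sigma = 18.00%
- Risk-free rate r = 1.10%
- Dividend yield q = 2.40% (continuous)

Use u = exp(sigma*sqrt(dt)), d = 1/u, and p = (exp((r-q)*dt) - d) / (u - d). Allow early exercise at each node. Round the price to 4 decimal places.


dt = T/N = 0.500000
u = exp(sigma*sqrt(dt)) = 1.135734; d = 1/u = 0.880488
p = (exp((r-q)*dt) - d) / (u - d) = 0.442840
Discount per step: exp(-r*dt) = 0.994515
Stock lattice S(k, i) with i counting down-moves:
  k=0: S(0,0) = 27.7200
  k=1: S(1,0) = 31.4825; S(1,1) = 24.4071
  k=2: S(2,0) = 35.7558; S(2,1) = 27.7200; S(2,2) = 21.4902
Terminal payoffs V(N, i) = max(S_T - K, 0):
  V(2,0) = 6.915804; V(2,1) = 0.000000; V(2,2) = 0.000000
Backward induction: V(k, i) = exp(-r*dt) * [p * V(k+1, i) + (1-p) * V(k+1, i+1)]; then take max(V_cont, immediate exercise) for American.
  V(1,0) = exp(-r*dt) * [p*6.915804 + (1-p)*0.000000] = 3.045797; exercise = 2.642549; V(1,0) = max -> 3.045797
  V(1,1) = exp(-r*dt) * [p*0.000000 + (1-p)*0.000000] = 0.000000; exercise = 0.000000; V(1,1) = max -> 0.000000
  V(0,0) = exp(-r*dt) * [p*3.045797 + (1-p)*0.000000] = 1.341403; exercise = 0.000000; V(0,0) = max -> 1.341403

Answer: Price = V(0,0) = 1.3414
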